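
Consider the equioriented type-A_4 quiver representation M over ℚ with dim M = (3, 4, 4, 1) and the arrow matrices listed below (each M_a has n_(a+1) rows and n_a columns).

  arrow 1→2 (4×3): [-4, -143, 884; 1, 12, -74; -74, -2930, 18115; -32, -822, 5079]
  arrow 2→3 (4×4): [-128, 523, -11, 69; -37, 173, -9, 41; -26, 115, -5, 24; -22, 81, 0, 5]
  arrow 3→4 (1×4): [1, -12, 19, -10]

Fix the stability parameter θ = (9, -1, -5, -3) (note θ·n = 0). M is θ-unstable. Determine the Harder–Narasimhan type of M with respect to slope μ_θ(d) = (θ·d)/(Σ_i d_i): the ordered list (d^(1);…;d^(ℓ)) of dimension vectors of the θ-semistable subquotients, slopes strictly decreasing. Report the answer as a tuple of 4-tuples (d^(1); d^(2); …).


Via rank(M_{q-1}∘⋯∘M_p): M ≅ I[1,3]^2, I[1,4], I[2,3].
μ_θ-semistable layers: μ^(1)=1; μ^(2)=0; μ^(3)=-3

((2, 2, 2, 0); (1, 1, 1, 1); (0, 1, 1, 0))


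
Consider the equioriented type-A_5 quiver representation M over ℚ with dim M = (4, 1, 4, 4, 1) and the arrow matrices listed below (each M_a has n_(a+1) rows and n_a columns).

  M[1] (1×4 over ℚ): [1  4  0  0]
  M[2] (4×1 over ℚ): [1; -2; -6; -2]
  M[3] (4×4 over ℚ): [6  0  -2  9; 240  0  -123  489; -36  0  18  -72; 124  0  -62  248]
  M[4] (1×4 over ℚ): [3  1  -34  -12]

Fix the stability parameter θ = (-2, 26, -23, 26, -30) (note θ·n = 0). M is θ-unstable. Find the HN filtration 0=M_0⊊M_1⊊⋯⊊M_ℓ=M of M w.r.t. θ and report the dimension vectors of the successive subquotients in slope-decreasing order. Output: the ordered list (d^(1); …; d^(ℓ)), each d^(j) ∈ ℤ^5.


Via rank(M_{q-1}∘⋯∘M_p): M ≅ I[1,1]^3, I[1,3], I[3,3], I[3,4], I[3,5], I[4,4]^2.
μ_θ-semistable layers: μ^(1)=26; μ^(2)=3/2; μ^(3)=-2; μ^(4)=-23

((0, 0, 0, 3, 0); (0, 1, 1, 0, 0); (4, 0, 0, 1, 1); (0, 0, 3, 0, 0))


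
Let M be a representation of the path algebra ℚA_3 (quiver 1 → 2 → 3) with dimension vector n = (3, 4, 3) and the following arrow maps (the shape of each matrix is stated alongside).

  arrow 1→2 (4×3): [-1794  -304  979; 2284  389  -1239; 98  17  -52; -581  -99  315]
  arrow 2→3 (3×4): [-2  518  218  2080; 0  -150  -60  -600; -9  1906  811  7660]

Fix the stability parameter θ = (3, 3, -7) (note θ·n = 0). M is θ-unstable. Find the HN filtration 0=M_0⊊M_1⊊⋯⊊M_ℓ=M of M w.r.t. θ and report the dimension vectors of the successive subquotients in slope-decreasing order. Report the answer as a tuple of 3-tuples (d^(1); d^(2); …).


Barcode: M ≅ I[1,2]^2, I[1,3], I[2,3], I[3,3]. HN layers by μ_θ (4 steps, strictly decreasing):
  μ^(1)=3; μ^(2)=-1/3; μ^(3)=-2; μ^(4)=-7

((2, 2, 0); (1, 1, 1); (0, 1, 1); (0, 0, 1))


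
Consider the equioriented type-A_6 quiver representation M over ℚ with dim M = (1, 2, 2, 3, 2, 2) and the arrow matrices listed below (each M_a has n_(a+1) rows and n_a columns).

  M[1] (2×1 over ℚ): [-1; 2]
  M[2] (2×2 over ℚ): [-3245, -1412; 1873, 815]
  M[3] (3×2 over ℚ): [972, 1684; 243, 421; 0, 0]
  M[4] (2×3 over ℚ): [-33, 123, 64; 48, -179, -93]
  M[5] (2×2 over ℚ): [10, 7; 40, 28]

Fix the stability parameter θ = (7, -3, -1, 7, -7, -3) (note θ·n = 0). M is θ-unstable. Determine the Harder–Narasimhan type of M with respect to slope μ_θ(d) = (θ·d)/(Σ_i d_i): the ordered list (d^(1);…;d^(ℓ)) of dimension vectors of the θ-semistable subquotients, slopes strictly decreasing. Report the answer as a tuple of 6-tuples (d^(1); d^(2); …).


Interval decomposition of M: I[1,3], I[2,6], I[4,4], I[4,5], I[6,6].
HN type (ℓ=5): μ^(1)=7; μ^(2)=1; μ^(3)=0; μ^(4)=-1; μ^(5)=-3

((0, 0, 0, 1, 0, 0); (1, 1, 1, 0, 0, 0); (0, 0, 0, 1, 1, 0); (0, 0, 1, 1, 1, 1); (0, 1, 0, 0, 0, 1))


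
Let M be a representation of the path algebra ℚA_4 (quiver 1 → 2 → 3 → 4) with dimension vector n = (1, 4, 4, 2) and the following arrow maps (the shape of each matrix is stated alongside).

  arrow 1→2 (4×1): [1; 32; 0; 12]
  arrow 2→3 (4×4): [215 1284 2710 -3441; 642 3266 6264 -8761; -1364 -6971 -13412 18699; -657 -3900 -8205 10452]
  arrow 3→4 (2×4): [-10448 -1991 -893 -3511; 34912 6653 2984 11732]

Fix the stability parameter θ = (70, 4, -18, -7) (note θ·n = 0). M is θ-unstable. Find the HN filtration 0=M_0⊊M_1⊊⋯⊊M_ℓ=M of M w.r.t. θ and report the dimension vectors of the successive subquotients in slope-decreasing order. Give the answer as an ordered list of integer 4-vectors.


Via rank(M_{q-1}∘⋯∘M_p): M ≅ I[1,4], I[2,3]^2, I[2,4].
μ_θ-semistable layers: μ^(1)=49/4; μ^(2)=-7

((1, 1, 1, 1); (0, 3, 3, 1))


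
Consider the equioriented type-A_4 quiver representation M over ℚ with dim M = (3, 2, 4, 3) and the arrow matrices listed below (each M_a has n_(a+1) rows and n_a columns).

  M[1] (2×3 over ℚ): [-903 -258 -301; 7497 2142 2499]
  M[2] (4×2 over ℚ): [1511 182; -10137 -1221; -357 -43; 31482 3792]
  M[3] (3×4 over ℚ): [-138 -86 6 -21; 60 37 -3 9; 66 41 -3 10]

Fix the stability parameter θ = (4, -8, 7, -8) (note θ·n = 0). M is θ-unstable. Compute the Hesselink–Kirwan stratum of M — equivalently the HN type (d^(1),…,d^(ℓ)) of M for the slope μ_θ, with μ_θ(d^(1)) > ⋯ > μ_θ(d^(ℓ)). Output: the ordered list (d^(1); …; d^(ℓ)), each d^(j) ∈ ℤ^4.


Barcode: M ≅ I[1,1]^2, I[1,3], I[2,3], I[3,4]^2, I[4,4]. HN layers by μ_θ (5 steps, strictly decreasing):
  μ^(1)=7; μ^(2)=4; μ^(3)=-1/2; μ^(4)=-2; μ^(5)=-8

((0, 0, 2, 0); (2, 0, 0, 0); (0, 0, 2, 2); (1, 1, 0, 0); (0, 1, 0, 1))


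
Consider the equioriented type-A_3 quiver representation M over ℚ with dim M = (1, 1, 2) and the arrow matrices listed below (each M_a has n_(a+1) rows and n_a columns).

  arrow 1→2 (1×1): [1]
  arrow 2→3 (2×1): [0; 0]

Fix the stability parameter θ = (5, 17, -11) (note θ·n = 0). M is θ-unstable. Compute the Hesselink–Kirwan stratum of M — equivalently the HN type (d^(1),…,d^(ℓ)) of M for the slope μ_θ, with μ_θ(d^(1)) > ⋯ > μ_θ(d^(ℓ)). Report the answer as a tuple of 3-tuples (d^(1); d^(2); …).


Barcode: M ≅ I[1,2], I[3,3]^2. HN layers by μ_θ (3 steps, strictly decreasing):
  μ^(1)=17; μ^(2)=5; μ^(3)=-11

((0, 1, 0); (1, 0, 0); (0, 0, 2))


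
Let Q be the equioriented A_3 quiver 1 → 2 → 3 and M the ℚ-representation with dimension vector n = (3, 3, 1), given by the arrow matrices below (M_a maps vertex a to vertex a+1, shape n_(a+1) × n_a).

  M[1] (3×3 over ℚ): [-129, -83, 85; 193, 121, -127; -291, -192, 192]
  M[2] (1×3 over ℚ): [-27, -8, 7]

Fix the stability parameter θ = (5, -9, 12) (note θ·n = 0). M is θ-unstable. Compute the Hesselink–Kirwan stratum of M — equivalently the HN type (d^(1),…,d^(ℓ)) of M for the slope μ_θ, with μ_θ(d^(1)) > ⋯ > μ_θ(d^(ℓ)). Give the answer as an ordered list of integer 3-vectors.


Barcode: M ≅ I[1,1], I[1,2], I[1,3], I[2,2]. HN layers by μ_θ (4 steps, strictly decreasing):
  μ^(1)=12; μ^(2)=5; μ^(3)=-2; μ^(4)=-9

((0, 0, 1); (1, 0, 0); (2, 2, 0); (0, 1, 0))


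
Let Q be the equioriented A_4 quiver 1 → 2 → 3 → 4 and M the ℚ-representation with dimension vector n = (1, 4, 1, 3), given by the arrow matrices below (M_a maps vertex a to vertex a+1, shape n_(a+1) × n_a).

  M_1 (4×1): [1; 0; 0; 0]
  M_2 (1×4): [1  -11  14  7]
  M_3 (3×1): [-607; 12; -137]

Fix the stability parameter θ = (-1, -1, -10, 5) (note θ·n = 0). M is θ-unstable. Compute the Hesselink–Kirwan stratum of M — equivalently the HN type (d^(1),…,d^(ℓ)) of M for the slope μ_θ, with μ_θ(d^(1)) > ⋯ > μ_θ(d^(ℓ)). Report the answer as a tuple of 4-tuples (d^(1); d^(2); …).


Barcode: M ≅ I[1,4], I[2,2]^3, I[4,4]^2. HN layers by μ_θ (3 steps, strictly decreasing):
  μ^(1)=5; μ^(2)=-1; μ^(3)=-4

((0, 0, 0, 3); (0, 3, 0, 0); (1, 1, 1, 0))


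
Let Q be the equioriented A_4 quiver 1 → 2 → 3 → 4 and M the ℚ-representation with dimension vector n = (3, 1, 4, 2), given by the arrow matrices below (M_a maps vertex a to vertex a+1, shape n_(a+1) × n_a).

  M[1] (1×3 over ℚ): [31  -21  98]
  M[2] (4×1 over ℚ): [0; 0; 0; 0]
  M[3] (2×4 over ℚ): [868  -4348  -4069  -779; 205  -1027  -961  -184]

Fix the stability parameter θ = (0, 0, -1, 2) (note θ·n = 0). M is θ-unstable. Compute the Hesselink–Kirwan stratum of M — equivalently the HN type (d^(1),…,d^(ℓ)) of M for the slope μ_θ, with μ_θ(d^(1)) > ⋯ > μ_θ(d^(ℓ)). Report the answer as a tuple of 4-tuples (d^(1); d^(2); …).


Via rank(M_{q-1}∘⋯∘M_p): M ≅ I[1,1]^2, I[1,2], I[3,3]^2, I[3,4]^2.
μ_θ-semistable layers: μ^(1)=2; μ^(2)=0; μ^(3)=-1

((0, 0, 0, 2); (3, 1, 0, 0); (0, 0, 4, 0))


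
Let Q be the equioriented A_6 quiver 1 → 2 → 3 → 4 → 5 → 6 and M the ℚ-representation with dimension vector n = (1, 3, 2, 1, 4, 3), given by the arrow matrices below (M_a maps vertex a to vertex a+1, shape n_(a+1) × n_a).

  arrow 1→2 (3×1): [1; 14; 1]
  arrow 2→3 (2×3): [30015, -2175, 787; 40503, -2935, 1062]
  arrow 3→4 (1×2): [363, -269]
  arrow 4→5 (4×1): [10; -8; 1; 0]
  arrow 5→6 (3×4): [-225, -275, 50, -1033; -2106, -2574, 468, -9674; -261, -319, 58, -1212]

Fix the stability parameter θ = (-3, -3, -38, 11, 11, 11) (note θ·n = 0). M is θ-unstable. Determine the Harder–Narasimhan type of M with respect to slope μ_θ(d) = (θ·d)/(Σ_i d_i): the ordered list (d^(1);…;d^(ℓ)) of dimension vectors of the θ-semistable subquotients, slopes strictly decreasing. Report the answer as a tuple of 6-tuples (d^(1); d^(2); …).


Interval decomposition of M: I[1,5], I[2,2], I[2,3], I[5,5], I[5,6]^2, I[6,6].
HN type (ℓ=4): μ^(1)=11; μ^(2)=-3; μ^(3)=-44/3; μ^(4)=-41/2

((0, 0, 0, 1, 4, 3); (0, 1, 0, 0, 0, 0); (1, 1, 1, 0, 0, 0); (0, 1, 1, 0, 0, 0))


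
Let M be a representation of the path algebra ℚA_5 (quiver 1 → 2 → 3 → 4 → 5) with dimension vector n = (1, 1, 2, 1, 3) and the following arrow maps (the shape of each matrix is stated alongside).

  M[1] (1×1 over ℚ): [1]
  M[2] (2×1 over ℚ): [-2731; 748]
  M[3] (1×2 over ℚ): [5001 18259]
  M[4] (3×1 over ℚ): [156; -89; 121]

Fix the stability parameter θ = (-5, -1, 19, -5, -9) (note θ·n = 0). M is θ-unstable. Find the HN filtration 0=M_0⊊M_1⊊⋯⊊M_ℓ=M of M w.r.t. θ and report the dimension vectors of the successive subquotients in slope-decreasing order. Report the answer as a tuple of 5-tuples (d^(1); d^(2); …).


Via rank(M_{q-1}∘⋯∘M_p): M ≅ I[1,5], I[3,3], I[5,5]^2.
μ_θ-semistable layers: μ^(1)=19; μ^(2)=5/3; μ^(3)=-1; μ^(4)=-5; μ^(5)=-9

((0, 0, 1, 0, 0); (0, 0, 1, 1, 1); (0, 1, 0, 0, 0); (1, 0, 0, 0, 0); (0, 0, 0, 0, 2))


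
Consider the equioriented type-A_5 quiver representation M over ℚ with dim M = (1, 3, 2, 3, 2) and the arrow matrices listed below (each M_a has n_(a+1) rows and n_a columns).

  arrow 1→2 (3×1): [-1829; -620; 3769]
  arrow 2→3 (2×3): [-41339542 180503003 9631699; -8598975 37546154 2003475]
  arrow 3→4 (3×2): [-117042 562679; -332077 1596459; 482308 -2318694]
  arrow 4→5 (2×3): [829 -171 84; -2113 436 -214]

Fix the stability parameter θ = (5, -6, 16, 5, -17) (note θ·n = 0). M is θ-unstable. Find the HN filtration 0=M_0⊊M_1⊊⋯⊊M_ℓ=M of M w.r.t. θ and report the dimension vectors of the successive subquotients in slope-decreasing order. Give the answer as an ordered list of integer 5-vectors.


Via rank(M_{q-1}∘⋯∘M_p): M ≅ I[1,5], I[2,2], I[2,5], I[4,4].
μ_θ-semistable layers: μ^(1)=5; μ^(2)=4/3; μ^(3)=-1/2; μ^(4)=-6

((0, 0, 0, 1, 0); (0, 0, 2, 2, 2); (1, 1, 0, 0, 0); (0, 2, 0, 0, 0))


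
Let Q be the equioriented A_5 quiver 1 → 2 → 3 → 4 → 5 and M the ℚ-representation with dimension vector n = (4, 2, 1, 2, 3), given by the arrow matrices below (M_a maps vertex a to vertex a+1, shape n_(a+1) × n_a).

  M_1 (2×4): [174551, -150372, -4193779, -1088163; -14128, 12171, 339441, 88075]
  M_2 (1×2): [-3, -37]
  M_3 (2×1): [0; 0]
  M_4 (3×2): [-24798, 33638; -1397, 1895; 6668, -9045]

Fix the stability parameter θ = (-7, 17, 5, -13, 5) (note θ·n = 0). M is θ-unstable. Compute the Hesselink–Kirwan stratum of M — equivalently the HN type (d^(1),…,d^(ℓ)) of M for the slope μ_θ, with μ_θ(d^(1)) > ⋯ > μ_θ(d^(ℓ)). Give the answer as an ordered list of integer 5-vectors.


Interval decomposition of M: I[1,1]^2, I[1,2], I[1,3], I[4,5]^2, I[5,5].
HN type (ℓ=5): μ^(1)=17; μ^(2)=11; μ^(3)=5; μ^(4)=-7; μ^(5)=-13

((0, 1, 0, 0, 0); (0, 1, 1, 0, 0); (0, 0, 0, 0, 3); (4, 0, 0, 0, 0); (0, 0, 0, 2, 0))


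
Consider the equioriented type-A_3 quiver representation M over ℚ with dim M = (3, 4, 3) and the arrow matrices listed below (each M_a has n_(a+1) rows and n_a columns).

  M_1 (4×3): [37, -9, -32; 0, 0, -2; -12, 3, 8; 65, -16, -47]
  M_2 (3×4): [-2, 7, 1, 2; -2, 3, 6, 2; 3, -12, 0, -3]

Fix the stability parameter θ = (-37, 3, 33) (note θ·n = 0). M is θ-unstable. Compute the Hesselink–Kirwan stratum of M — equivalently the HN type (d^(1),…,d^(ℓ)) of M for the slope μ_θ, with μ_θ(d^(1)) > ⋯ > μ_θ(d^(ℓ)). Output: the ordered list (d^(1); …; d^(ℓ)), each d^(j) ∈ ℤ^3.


Via rank(M_{q-1}∘⋯∘M_p): M ≅ I[1,2], I[1,3]^2, I[2,3].
μ_θ-semistable layers: μ^(1)=33; μ^(2)=3; μ^(3)=-37

((0, 0, 3); (0, 4, 0); (3, 0, 0))


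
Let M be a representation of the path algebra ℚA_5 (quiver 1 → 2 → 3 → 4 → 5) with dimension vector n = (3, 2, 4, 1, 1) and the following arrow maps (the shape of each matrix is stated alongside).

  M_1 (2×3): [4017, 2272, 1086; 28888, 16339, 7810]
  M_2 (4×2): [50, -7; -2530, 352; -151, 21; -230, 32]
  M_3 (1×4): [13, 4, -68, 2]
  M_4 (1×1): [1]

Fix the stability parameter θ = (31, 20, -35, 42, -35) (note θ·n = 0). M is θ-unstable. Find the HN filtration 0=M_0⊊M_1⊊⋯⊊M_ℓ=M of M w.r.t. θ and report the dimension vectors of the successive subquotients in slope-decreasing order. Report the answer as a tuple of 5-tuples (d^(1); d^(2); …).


Via rank(M_{q-1}∘⋯∘M_p): M ≅ I[1,1], I[1,3], I[1,5], I[3,3]^2.
μ_θ-semistable layers: μ^(1)=31; μ^(2)=16/3; μ^(3)=23/5; μ^(4)=-35

((1, 0, 0, 0, 0); (1, 1, 1, 0, 0); (1, 1, 1, 1, 1); (0, 0, 2, 0, 0))


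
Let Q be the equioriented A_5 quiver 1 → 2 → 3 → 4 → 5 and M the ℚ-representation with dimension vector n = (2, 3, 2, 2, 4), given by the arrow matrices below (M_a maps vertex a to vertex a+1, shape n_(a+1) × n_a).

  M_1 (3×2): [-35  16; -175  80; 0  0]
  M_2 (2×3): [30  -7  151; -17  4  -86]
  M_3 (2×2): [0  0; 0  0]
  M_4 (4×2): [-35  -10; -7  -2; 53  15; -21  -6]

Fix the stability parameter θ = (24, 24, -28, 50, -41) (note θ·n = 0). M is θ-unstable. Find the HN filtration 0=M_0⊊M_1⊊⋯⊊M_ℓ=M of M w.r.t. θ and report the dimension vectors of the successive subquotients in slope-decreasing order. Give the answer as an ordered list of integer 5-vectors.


Barcode: M ≅ I[1,1], I[1,3], I[2,2], I[2,3], I[4,5]^2, I[5,5]^2. HN layers by μ_θ (5 steps, strictly decreasing):
  μ^(1)=24; μ^(2)=20/3; μ^(3)=9/2; μ^(4)=-2; μ^(5)=-41

((1, 1, 0, 0, 0); (1, 1, 1, 0, 0); (0, 0, 0, 2, 2); (0, 1, 1, 0, 0); (0, 0, 0, 0, 2))


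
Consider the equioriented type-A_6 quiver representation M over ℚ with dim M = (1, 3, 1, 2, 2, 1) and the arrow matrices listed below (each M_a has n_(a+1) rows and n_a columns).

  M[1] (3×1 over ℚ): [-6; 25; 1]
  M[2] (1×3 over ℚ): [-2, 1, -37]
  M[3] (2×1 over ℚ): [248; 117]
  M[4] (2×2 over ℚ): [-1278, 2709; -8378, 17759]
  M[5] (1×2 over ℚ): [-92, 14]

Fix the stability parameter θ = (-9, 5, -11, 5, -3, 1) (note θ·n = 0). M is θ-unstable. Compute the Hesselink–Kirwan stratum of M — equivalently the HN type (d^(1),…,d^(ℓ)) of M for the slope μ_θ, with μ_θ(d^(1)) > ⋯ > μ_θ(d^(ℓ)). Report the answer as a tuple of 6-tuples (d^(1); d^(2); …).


Via rank(M_{q-1}∘⋯∘M_p): M ≅ I[1,2], I[2,2], I[2,6], I[4,4], I[5,5].
μ_θ-semistable layers: μ^(1)=5; μ^(2)=1; μ^(3)=-3; μ^(4)=-9

((0, 2, 0, 1, 0, 0); (0, 0, 0, 1, 1, 1); (0, 1, 1, 0, 1, 0); (1, 0, 0, 0, 0, 0))


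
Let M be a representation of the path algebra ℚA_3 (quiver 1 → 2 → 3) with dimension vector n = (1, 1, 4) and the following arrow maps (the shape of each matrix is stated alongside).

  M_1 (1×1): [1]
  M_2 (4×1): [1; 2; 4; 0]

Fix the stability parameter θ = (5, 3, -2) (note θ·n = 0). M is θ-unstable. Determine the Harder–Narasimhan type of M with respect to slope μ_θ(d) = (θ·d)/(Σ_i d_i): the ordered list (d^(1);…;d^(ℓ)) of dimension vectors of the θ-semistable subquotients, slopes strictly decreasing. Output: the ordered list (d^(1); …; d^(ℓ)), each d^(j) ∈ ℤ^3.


Barcode: M ≅ I[1,3], I[3,3]^3. HN layers by μ_θ (2 steps, strictly decreasing):
  μ^(1)=2; μ^(2)=-2

((1, 1, 1); (0, 0, 3))


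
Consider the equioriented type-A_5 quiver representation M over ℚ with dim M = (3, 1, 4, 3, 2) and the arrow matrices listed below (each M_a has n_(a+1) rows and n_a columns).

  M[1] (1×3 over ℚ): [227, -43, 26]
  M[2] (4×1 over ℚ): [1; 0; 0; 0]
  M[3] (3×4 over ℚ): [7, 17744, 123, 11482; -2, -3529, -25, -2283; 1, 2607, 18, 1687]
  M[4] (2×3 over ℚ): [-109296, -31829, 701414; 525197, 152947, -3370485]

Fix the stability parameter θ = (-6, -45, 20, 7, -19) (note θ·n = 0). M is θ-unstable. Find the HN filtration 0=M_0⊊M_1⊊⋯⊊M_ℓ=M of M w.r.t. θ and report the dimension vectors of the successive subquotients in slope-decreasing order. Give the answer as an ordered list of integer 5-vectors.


Via rank(M_{q-1}∘⋯∘M_p): M ≅ I[1,1]^2, I[1,4], I[3,3], I[3,5]^2.
μ_θ-semistable layers: μ^(1)=20; μ^(2)=27/2; μ^(3)=8/3; μ^(4)=-6; μ^(5)=-51/2

((0, 0, 1, 0, 0); (0, 0, 1, 1, 0); (0, 0, 2, 2, 2); (2, 0, 0, 0, 0); (1, 1, 0, 0, 0))


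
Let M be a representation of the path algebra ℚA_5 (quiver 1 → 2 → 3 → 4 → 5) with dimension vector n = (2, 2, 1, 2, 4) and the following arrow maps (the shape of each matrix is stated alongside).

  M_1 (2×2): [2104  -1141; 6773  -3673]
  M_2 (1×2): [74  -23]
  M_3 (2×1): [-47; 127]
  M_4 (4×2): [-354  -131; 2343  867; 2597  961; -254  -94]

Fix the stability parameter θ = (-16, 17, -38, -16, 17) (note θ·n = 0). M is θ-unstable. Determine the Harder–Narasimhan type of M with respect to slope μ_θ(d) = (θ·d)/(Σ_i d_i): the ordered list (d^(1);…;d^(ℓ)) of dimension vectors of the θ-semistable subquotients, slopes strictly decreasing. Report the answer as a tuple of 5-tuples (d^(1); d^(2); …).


Interval decomposition of M: I[1,2], I[1,5], I[4,5], I[5,5]^2.
HN type (ℓ=3): μ^(1)=17; μ^(2)=-37/3; μ^(3)=-16

((0, 1, 0, 0, 4); (0, 1, 1, 1, 0); (2, 0, 0, 1, 0))


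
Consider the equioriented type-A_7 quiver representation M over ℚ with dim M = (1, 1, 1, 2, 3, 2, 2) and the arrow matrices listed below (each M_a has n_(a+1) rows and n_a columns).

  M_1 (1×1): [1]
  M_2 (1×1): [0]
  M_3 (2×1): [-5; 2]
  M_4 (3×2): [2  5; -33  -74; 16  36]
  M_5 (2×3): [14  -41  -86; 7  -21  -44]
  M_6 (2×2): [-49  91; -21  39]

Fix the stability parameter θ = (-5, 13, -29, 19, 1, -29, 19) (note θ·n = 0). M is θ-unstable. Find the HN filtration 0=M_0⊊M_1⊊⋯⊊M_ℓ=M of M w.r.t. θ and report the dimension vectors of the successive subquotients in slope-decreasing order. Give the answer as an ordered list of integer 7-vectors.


Barcode: M ≅ I[1,2], I[3,7], I[4,6], I[5,5], I[7,7]. HN layers by μ_θ (6 steps, strictly decreasing):
  μ^(1)=19; μ^(2)=13; μ^(3)=1; μ^(4)=-3; μ^(5)=-5; μ^(6)=-29

((0, 0, 0, 0, 0, 0, 2); (0, 1, 0, 0, 0, 0, 0); (0, 0, 0, 0, 1, 0, 0); (0, 0, 0, 2, 2, 2, 0); (1, 0, 0, 0, 0, 0, 0); (0, 0, 1, 0, 0, 0, 0))


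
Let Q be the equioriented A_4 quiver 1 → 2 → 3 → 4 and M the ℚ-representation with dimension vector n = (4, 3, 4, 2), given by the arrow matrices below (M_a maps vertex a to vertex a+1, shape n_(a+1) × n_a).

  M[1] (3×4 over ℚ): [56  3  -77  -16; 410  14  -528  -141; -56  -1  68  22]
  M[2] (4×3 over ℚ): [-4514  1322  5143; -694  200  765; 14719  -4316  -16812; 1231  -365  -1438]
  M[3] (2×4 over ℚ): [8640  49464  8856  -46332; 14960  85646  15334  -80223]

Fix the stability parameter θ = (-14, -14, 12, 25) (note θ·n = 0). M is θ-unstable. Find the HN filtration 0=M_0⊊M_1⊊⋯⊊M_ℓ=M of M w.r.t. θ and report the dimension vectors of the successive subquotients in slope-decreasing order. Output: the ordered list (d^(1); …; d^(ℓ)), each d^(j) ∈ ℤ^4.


Barcode: M ≅ I[1,1], I[1,3]^2, I[1,4], I[3,3], I[4,4]. HN layers by μ_θ (3 steps, strictly decreasing):
  μ^(1)=25; μ^(2)=12; μ^(3)=-14

((0, 0, 0, 2); (0, 0, 4, 0); (4, 3, 0, 0))


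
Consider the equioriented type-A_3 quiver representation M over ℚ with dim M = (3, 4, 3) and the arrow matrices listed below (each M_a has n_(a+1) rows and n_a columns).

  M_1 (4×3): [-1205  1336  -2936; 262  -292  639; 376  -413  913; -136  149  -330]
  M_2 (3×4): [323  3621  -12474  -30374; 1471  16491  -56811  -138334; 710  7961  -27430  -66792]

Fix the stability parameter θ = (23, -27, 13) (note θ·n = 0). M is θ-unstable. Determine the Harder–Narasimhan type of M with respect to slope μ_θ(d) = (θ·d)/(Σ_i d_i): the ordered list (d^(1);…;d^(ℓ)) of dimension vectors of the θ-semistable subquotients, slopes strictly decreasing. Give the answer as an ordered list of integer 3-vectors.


Interval decomposition of M: I[1,3]^3, I[2,2].
HN type (ℓ=3): μ^(1)=13; μ^(2)=-2; μ^(3)=-27

((0, 0, 3); (3, 3, 0); (0, 1, 0))


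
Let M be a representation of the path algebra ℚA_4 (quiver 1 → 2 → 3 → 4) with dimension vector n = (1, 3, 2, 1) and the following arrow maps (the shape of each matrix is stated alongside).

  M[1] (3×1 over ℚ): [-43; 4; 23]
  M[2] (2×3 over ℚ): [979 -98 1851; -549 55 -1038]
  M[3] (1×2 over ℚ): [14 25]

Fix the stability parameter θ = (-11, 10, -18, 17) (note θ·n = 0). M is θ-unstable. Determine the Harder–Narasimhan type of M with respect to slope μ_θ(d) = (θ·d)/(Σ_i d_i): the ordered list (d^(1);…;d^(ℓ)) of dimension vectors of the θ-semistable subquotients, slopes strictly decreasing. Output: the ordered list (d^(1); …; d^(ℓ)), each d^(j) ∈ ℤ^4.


Barcode: M ≅ I[1,4], I[2,2], I[2,3]. HN layers by μ_θ (4 steps, strictly decreasing):
  μ^(1)=17; μ^(2)=10; μ^(3)=-4; μ^(4)=-11

((0, 0, 0, 1); (0, 1, 0, 0); (0, 2, 2, 0); (1, 0, 0, 0))


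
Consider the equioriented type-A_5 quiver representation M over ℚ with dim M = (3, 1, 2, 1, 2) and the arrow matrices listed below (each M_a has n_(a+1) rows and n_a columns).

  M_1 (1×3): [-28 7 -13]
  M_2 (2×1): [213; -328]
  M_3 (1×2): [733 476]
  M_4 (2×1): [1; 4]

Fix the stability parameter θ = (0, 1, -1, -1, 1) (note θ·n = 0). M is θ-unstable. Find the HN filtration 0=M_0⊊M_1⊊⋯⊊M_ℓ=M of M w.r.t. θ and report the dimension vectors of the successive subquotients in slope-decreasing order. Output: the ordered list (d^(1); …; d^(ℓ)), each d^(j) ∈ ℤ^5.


Interval decomposition of M: I[1,1]^2, I[1,5], I[3,3], I[5,5].
HN type (ℓ=4): μ^(1)=1; μ^(2)=0; μ^(3)=-1/4; μ^(4)=-1

((0, 0, 0, 0, 2); (2, 0, 0, 0, 0); (1, 1, 1, 1, 0); (0, 0, 1, 0, 0))


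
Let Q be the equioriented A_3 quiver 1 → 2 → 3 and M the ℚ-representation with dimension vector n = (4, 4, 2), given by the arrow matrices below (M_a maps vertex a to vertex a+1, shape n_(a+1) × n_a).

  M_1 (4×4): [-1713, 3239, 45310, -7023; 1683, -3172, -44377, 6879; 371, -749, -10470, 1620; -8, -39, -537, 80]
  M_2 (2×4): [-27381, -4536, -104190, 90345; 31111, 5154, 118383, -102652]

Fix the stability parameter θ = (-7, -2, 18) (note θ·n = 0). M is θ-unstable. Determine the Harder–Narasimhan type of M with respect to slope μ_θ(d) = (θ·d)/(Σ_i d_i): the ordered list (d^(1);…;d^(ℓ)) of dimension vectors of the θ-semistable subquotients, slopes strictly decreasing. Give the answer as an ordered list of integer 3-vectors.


Interval decomposition of M: I[1,2]^2, I[1,3]^2.
HN type (ℓ=3): μ^(1)=18; μ^(2)=-2; μ^(3)=-7

((0, 0, 2); (0, 4, 0); (4, 0, 0))


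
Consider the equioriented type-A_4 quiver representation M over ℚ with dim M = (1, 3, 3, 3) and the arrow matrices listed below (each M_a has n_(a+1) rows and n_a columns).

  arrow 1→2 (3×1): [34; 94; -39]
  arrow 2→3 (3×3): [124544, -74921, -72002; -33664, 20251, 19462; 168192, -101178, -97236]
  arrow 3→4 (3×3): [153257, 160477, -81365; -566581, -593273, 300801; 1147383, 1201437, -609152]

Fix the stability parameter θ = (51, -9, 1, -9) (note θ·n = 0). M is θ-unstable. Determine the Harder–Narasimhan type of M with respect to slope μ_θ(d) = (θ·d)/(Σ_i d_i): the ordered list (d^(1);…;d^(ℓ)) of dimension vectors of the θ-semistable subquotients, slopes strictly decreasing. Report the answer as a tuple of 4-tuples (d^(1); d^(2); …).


Barcode: M ≅ I[1,2], I[2,2], I[2,3], I[3,4]^2, I[4,4]. HN layers by μ_θ (4 steps, strictly decreasing):
  μ^(1)=21; μ^(2)=1; μ^(3)=-4; μ^(4)=-9

((1, 1, 0, 0); (0, 0, 1, 0); (0, 0, 2, 2); (0, 2, 0, 1))


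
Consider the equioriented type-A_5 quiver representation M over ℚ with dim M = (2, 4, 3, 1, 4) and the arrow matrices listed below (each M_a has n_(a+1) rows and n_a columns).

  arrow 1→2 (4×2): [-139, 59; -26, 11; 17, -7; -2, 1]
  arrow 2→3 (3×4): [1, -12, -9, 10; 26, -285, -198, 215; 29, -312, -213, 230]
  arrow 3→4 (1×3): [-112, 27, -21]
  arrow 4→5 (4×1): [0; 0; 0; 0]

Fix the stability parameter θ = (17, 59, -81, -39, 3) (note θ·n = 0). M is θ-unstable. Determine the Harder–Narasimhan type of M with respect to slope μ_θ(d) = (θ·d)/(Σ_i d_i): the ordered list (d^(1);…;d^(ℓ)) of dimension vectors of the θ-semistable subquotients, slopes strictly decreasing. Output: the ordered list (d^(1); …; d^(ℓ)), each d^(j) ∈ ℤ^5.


Via rank(M_{q-1}∘⋯∘M_p): M ≅ I[1,2]^2, I[2,3], I[2,4], I[3,3], I[5,5]^4.
μ_θ-semistable layers: μ^(1)=59; μ^(2)=17; μ^(3)=3; μ^(4)=-11; μ^(5)=-61/3; μ^(6)=-81

((0, 2, 0, 0, 0); (2, 0, 0, 0, 0); (0, 0, 0, 0, 4); (0, 1, 1, 0, 0); (0, 1, 1, 1, 0); (0, 0, 1, 0, 0))


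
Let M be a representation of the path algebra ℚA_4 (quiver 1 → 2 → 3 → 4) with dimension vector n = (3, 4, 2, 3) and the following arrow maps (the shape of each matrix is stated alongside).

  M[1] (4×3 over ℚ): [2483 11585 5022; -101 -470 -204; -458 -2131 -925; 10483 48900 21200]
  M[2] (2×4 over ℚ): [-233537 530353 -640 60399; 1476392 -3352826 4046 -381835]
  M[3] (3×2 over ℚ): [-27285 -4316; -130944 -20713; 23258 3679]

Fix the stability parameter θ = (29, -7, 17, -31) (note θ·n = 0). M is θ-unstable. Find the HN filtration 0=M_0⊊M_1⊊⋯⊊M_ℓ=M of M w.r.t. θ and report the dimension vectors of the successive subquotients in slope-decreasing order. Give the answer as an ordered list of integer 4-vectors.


Barcode: M ≅ I[1,2], I[1,4]^2, I[2,2], I[4,4]. HN layers by μ_θ (4 steps, strictly decreasing):
  μ^(1)=11; μ^(2)=2; μ^(3)=-7; μ^(4)=-31

((1, 1, 0, 0); (2, 2, 2, 2); (0, 1, 0, 0); (0, 0, 0, 1))


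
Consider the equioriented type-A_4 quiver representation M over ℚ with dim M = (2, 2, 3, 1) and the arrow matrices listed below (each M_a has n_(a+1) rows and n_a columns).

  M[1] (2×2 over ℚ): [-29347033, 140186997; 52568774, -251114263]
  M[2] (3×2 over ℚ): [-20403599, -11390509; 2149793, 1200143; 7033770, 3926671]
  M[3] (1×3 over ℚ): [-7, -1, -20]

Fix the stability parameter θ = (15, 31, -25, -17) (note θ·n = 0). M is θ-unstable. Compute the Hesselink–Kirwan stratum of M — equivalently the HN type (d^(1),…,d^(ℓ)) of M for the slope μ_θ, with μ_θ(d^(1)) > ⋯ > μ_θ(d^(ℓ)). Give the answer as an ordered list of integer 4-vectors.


Interval decomposition of M: I[1,3]^2, I[3,4].
HN type (ℓ=3): μ^(1)=7; μ^(2)=-17; μ^(3)=-25

((2, 2, 2, 0); (0, 0, 0, 1); (0, 0, 1, 0))


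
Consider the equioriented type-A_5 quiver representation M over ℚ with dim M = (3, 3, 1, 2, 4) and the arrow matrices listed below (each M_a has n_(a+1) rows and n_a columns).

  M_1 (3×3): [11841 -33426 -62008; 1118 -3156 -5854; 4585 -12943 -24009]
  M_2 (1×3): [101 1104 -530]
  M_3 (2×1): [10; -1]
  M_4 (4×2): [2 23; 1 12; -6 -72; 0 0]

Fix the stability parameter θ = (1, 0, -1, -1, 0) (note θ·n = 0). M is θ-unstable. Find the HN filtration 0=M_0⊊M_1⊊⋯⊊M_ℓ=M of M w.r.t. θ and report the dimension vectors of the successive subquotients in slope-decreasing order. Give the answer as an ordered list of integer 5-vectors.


Via rank(M_{q-1}∘⋯∘M_p): M ≅ I[1,2]^2, I[1,5], I[4,5], I[5,5]^2.
μ_θ-semistable layers: μ^(1)=1/2; μ^(2)=0; μ^(3)=-1/4; μ^(4)=-1

((2, 2, 0, 0, 0); (0, 0, 0, 0, 4); (1, 1, 1, 1, 0); (0, 0, 0, 1, 0))


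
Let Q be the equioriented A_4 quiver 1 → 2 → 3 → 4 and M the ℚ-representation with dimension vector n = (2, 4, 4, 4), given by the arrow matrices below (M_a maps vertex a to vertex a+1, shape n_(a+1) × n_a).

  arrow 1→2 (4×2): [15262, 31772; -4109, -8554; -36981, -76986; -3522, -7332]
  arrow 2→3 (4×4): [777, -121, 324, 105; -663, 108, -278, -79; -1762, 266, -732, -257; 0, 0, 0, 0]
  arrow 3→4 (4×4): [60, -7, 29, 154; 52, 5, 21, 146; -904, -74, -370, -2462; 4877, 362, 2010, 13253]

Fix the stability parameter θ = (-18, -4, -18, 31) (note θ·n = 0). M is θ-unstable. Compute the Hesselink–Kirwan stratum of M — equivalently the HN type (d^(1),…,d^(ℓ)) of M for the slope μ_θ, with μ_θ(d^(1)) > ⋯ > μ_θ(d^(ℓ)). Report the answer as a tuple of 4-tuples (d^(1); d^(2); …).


Barcode: M ≅ I[1,1], I[1,4], I[2,2], I[2,4]^2, I[3,4]. HN layers by μ_θ (4 steps, strictly decreasing):
  μ^(1)=31; μ^(2)=-4; μ^(3)=-11; μ^(4)=-18

((0, 0, 0, 4); (0, 1, 0, 0); (0, 3, 3, 0); (2, 0, 1, 0))


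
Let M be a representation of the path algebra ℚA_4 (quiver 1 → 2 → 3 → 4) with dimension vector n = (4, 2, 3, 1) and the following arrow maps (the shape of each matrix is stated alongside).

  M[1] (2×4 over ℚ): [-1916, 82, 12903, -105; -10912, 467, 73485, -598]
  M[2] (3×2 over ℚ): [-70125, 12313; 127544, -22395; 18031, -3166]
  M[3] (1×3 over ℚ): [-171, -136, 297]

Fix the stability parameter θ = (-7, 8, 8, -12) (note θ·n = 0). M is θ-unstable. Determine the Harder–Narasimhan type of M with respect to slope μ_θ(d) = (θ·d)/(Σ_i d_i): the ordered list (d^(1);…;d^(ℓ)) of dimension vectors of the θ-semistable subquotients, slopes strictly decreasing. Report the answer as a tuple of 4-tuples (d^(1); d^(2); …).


Interval decomposition of M: I[1,1]^2, I[1,3], I[1,4], I[3,3].
HN type (ℓ=3): μ^(1)=8; μ^(2)=4/3; μ^(3)=-7

((0, 1, 2, 0); (0, 1, 1, 1); (4, 0, 0, 0))


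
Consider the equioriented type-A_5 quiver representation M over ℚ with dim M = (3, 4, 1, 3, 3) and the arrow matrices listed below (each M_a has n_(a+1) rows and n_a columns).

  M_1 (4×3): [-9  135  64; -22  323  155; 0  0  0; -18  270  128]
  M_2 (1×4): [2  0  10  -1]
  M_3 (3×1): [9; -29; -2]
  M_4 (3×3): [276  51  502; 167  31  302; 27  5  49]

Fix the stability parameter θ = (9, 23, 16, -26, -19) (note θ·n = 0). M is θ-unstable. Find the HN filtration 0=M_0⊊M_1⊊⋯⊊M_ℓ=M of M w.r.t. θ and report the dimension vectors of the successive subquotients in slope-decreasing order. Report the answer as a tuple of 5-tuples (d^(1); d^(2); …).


Interval decomposition of M: I[1,1], I[1,2]^2, I[2,2], I[2,5], I[4,5]^2.
HN type (ℓ=5): μ^(1)=23; μ^(2)=9; μ^(3)=-3/2; μ^(4)=-19; μ^(5)=-26

((0, 3, 0, 0, 0); (3, 0, 0, 0, 0); (0, 1, 1, 1, 1); (0, 0, 0, 0, 2); (0, 0, 0, 2, 0))


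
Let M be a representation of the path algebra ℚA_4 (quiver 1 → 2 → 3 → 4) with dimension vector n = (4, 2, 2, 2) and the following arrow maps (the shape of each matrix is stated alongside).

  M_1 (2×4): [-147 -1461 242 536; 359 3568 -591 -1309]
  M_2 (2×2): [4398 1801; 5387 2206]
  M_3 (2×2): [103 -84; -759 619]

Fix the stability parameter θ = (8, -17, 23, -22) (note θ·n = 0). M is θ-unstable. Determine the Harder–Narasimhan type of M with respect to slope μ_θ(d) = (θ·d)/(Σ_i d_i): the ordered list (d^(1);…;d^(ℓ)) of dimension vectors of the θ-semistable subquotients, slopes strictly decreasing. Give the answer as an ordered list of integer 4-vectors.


Via rank(M_{q-1}∘⋯∘M_p): M ≅ I[1,1]^2, I[1,4]^2.
μ_θ-semistable layers: μ^(1)=8; μ^(2)=1/2; μ^(3)=-9/2

((2, 0, 0, 0); (0, 0, 2, 2); (2, 2, 0, 0))


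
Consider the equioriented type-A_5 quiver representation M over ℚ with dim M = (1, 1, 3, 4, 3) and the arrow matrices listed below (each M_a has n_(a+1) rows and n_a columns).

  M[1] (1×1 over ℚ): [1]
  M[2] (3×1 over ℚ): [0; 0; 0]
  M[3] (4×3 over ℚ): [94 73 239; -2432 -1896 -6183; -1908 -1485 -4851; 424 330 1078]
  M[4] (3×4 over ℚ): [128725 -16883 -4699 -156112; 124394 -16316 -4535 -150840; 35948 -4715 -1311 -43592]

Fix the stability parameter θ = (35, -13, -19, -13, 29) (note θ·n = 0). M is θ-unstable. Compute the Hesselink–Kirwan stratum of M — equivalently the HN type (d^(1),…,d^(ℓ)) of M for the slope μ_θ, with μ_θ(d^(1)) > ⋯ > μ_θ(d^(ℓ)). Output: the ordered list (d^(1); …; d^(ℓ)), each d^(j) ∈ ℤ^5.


Barcode: M ≅ I[1,2], I[3,5]^3, I[4,4]. HN layers by μ_θ (4 steps, strictly decreasing):
  μ^(1)=29; μ^(2)=11; μ^(3)=-13; μ^(4)=-19

((0, 0, 0, 0, 3); (1, 1, 0, 0, 0); (0, 0, 0, 4, 0); (0, 0, 3, 0, 0))


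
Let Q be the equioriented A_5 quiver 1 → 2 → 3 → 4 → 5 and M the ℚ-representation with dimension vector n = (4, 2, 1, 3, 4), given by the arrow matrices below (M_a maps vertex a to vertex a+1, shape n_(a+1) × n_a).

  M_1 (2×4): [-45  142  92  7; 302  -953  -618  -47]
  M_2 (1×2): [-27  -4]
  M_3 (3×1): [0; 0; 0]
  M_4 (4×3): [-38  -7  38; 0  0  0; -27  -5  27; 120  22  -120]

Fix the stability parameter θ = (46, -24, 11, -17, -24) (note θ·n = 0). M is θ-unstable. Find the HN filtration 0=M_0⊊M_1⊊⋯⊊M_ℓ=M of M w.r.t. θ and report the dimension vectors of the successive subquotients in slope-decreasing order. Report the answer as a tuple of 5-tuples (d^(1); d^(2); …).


Via rank(M_{q-1}∘⋯∘M_p): M ≅ I[1,1]^2, I[1,2], I[1,3], I[4,4], I[4,5]^2, I[5,5]^2.
μ_θ-semistable layers: μ^(1)=46; μ^(2)=11; μ^(3)=-17; μ^(4)=-41/2; μ^(5)=-24

((2, 0, 0, 0, 0); (2, 2, 1, 0, 0); (0, 0, 0, 1, 0); (0, 0, 0, 2, 2); (0, 0, 0, 0, 2))


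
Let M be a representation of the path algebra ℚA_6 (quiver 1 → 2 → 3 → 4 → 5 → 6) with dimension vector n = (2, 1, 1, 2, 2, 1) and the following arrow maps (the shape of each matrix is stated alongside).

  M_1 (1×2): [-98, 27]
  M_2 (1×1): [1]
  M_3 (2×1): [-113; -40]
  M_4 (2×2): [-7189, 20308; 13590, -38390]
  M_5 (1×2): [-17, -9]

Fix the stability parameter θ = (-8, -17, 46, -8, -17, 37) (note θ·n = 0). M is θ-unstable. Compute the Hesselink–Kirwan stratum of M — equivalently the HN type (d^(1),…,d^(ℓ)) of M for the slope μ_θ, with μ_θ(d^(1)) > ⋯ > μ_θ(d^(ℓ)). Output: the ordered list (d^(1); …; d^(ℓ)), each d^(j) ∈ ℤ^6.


Via rank(M_{q-1}∘⋯∘M_p): M ≅ I[1,1], I[1,6], I[4,5].
μ_θ-semistable layers: μ^(1)=37; μ^(2)=7; μ^(3)=-8; μ^(4)=-25/2

((0, 0, 0, 0, 0, 1); (0, 0, 1, 1, 1, 0); (1, 0, 0, 0, 0, 0); (1, 1, 0, 1, 1, 0))


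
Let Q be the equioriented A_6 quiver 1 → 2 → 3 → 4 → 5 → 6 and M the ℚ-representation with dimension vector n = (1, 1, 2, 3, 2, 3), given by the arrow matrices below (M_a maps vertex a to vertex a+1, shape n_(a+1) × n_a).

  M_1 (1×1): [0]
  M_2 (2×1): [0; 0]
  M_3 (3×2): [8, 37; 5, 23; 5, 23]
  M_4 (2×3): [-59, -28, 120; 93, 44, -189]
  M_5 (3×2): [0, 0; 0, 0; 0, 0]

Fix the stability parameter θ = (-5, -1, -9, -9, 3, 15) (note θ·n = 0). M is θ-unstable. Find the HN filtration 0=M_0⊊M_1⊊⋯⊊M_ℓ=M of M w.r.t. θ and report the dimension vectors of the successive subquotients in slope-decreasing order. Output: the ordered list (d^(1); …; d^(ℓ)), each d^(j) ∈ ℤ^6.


Via rank(M_{q-1}∘⋯∘M_p): M ≅ I[1,1], I[2,2], I[3,5]^2, I[4,4], I[6,6]^3.
μ_θ-semistable layers: μ^(1)=15; μ^(2)=3; μ^(3)=-1; μ^(4)=-5; μ^(5)=-9

((0, 0, 0, 0, 0, 3); (0, 0, 0, 0, 2, 0); (0, 1, 0, 0, 0, 0); (1, 0, 0, 0, 0, 0); (0, 0, 2, 3, 0, 0))


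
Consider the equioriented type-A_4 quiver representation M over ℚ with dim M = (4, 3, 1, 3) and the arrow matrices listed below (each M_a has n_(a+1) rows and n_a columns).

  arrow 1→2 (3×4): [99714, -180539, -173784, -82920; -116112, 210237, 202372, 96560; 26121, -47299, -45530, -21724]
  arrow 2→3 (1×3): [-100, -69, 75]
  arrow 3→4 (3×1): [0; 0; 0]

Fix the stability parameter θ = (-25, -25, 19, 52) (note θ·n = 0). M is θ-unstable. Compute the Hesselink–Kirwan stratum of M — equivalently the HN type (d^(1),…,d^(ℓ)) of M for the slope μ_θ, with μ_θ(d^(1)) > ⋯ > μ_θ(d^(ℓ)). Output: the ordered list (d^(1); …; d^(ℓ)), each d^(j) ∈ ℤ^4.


Interval decomposition of M: I[1,1]^2, I[1,2], I[1,3], I[2,2], I[4,4]^3.
HN type (ℓ=3): μ^(1)=52; μ^(2)=19; μ^(3)=-25

((0, 0, 0, 3); (0, 0, 1, 0); (4, 3, 0, 0))


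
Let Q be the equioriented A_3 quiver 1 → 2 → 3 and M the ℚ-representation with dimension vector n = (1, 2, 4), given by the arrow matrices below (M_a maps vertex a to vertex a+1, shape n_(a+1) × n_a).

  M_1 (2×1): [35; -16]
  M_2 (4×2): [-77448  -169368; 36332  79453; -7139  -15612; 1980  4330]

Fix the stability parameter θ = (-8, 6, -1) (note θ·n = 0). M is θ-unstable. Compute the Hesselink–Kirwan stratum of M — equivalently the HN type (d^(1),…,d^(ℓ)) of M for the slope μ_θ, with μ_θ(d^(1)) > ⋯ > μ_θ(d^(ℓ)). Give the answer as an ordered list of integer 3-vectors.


Barcode: M ≅ I[1,3], I[2,3], I[3,3]^2. HN layers by μ_θ (3 steps, strictly decreasing):
  μ^(1)=5/2; μ^(2)=-1; μ^(3)=-8

((0, 2, 2); (0, 0, 2); (1, 0, 0))


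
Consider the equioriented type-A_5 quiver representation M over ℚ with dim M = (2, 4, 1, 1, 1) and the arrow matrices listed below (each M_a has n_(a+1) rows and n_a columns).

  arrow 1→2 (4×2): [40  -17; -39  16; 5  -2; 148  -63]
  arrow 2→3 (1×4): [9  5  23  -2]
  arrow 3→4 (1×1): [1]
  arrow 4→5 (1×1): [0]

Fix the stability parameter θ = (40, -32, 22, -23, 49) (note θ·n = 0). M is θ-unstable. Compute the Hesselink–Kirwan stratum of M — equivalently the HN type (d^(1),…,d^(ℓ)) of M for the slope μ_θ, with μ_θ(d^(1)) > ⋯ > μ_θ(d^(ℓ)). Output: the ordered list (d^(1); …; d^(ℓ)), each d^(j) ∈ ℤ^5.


Interval decomposition of M: I[1,2], I[1,4], I[2,2]^2, I[5,5].
HN type (ℓ=4): μ^(1)=49; μ^(2)=4; μ^(3)=7/4; μ^(4)=-32

((0, 0, 0, 0, 1); (1, 1, 0, 0, 0); (1, 1, 1, 1, 0); (0, 2, 0, 0, 0))


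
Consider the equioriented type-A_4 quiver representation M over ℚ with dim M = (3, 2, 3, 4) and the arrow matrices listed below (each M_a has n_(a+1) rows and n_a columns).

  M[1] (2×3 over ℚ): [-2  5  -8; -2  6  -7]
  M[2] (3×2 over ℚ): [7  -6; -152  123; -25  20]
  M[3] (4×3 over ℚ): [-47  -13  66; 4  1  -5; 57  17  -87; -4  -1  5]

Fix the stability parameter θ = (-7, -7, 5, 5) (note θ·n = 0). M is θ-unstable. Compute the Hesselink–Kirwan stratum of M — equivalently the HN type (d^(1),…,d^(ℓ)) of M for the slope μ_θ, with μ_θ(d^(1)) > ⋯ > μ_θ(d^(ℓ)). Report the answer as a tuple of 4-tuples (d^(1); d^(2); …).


Via rank(M_{q-1}∘⋯∘M_p): M ≅ I[1,1], I[1,4]^2, I[3,4], I[4,4].
μ_θ-semistable layers: μ^(1)=5; μ^(2)=-7

((0, 0, 3, 4); (3, 2, 0, 0))


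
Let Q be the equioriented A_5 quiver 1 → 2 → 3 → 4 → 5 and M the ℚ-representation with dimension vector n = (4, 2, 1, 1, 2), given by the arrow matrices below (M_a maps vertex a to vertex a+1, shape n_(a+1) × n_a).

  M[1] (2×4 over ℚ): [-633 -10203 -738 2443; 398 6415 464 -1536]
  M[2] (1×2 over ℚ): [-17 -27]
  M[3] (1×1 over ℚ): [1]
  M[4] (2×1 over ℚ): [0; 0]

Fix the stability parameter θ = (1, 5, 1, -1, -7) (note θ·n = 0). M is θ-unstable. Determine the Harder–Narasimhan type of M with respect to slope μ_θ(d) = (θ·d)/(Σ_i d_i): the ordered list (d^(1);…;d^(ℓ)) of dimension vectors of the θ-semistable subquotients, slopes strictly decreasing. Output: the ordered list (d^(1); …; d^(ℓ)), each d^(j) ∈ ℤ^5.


Via rank(M_{q-1}∘⋯∘M_p): M ≅ I[1,1]^2, I[1,2], I[1,4], I[5,5]^2.
μ_θ-semistable layers: μ^(1)=5; μ^(2)=5/3; μ^(3)=1; μ^(4)=-7

((0, 1, 0, 0, 0); (0, 1, 1, 1, 0); (4, 0, 0, 0, 0); (0, 0, 0, 0, 2))
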